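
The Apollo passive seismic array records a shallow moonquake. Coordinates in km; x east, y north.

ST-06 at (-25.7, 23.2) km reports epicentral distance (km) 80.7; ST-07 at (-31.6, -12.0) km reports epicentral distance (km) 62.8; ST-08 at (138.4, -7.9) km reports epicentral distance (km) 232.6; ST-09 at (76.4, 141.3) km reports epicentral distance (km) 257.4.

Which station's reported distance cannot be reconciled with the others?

ST-09

Solve using three stations at a time. Using ST-06, ST-07, ST-08 (subtract circle equations pairwise → linear system) gives (x, y) ≈ (-93.9, -20.0).
Distances from that point to each station vs reported:
  ST-06: calculated 80.7 vs reported 80.7 → residual 0.0 km
  ST-07: calculated 62.8 vs reported 62.8 → residual 0.0 km
  ST-08: calculated 232.6 vs reported 232.6 → residual 0.0 km
  ST-09: calculated 234.5 vs reported 257.4 → residual 22.9 km
ST-06, ST-07, ST-08 are mutually consistent (residuals ≈ 0); ST-09 is off by 22.9 km.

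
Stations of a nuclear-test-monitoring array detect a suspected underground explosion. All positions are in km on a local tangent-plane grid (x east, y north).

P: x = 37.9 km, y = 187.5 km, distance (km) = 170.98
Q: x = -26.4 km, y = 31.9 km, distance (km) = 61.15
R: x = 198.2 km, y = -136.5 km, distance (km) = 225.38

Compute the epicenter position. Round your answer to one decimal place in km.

Circle about each station: (x − 37.9)² + (y − 187.5)² = 170.98²; (x + 26.4)² + (y − 31.9)² = 61.15²; (x − 198.2)² + (y + 136.5)² = 225.38².
Subtracting pairs of circle equations eliminates x²+y² and gives linear equations (the radical axes):
-128.6 x − 311.2 y = -9383.25
320.6 x − 648.0 y = -239.15
Solving the 2×2 system: x ≈ 32.8, y ≈ 16.6 km.

x ≈ 32.8 km, y ≈ 16.6 km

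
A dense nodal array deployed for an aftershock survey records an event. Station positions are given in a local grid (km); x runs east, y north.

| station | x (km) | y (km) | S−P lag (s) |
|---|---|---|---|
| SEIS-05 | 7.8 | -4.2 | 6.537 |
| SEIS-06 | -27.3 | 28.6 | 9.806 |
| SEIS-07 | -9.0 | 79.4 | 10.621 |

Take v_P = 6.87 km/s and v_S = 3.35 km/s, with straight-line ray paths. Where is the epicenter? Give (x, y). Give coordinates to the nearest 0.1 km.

36.8 km east, 27.2 km north

Distance from S−P lag: d = Δt · v_P v_S / (v_P − v_S) = Δt · (6.87·3.35)/(6.87−3.35) ≈ 6.5382·Δt.
So d_SEIS-05 = 42.74, d_SEIS-06 = 64.11, d_SEIS-07 = 69.44 km.
Circle about each station: (x − 7.8)² + (y + 4.2)² = 42.74²; (x + 27.3)² + (y − 28.6)² = 64.11²; (x + 9.0)² + (y − 79.4)² = 69.44².
Subtracting pairs of circle equations eliminates x²+y² and gives linear equations (the radical axes):
-70.2 x + 65.6 y = -798.61
-33.6 x + 167.2 y = 3311.67
Solving the 2×2 system: x ≈ 36.8, y ≈ 27.2 km.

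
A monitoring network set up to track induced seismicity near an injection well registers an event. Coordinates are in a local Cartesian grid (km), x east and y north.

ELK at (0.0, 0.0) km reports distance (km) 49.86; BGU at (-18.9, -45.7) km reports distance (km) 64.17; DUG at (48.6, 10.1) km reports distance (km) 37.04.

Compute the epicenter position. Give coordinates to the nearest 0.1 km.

x ≈ 42.3 km, y ≈ -26.4 km

Circle about each station: x² + y² = 49.86²; (x + 18.9)² + (y + 45.7)² = 64.17²; (x − 48.6)² + (y − 10.1)² = 37.04².
Subtracting the ELK equation from the BGU and DUG equations removes the quadratic terms:
-37.8 x − 91.4 y = 813.93
97.2 x + 20.2 y = 3578.03
Solving the 2×2 system: x ≈ 42.3, y ≈ -26.4 km.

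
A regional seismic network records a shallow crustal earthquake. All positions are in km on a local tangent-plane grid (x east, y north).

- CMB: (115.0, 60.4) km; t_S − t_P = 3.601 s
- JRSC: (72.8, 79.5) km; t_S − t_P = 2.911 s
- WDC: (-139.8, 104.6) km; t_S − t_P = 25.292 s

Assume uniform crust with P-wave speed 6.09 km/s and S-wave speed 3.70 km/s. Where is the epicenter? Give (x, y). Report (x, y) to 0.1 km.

(98.2, 89.9)

Distance from S−P lag: d = Δt · v_P v_S / (v_P − v_S) = Δt · (6.09·3.70)/(6.09−3.70) ≈ 9.4280·Δt.
So d_CMB = 33.95, d_JRSC = 27.45, d_WDC = 238.45 km.
Circle about each station: (x − 115.0)² + (y − 60.4)² = 33.95²; (x − 72.8)² + (y − 79.5)² = 27.45²; (x + 139.8)² + (y − 104.6)² = 238.45².
Subtracting the CMB equation from the JRSC and WDC equations removes the quadratic terms:
-84.4 x + 38.2 y = -4853.97
-509.6 x + 88.4 y = -42093.76
Solving the 2×2 system: x ≈ 98.2, y ≈ 89.9 km.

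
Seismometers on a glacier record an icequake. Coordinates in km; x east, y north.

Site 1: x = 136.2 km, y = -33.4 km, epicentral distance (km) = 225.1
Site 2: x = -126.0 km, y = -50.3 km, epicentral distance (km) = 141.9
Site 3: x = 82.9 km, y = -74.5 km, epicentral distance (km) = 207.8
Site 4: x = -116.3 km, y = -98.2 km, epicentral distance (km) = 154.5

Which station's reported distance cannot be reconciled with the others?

Solve using three stations at a time. Using Site 1, Site 2, Site 3 (subtract circle equations pairwise → linear system) gives (x, y) ≈ (-60.7, 75.7).
Distances from that point to each station vs reported:
  Site 1: calculated 225.1 vs reported 225.1 → residual 0.0 km
  Site 2: calculated 141.9 vs reported 141.9 → residual 0.0 km
  Site 3: calculated 207.8 vs reported 207.8 → residual 0.0 km
  Site 4: calculated 182.6 vs reported 154.5 → residual 28.1 km
Site 1, Site 2, Site 3 are mutually consistent (residuals ≈ 0); Site 4 is off by 28.1 km.

Site 4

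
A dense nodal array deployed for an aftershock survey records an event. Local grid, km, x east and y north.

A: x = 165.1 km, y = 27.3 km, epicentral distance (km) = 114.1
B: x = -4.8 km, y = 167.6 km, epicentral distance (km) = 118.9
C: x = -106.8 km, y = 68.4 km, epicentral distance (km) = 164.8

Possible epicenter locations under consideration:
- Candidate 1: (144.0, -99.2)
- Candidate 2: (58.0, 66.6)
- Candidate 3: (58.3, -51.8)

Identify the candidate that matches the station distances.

For each candidate, compare |candidate − station| to the reported distance:
Candidate 1: residuals A 14.1, B 186.6, C 136.8 → max 186.6 km
Candidate 2: residuals A 0.0, B 0.0, C 0.0 → max 0.0 km
Candidate 3: residuals A 18.8, B 109.4, C 39.4 → max 109.4 km
Only Candidate 2 has all residuals ≈ 0.

Candidate 2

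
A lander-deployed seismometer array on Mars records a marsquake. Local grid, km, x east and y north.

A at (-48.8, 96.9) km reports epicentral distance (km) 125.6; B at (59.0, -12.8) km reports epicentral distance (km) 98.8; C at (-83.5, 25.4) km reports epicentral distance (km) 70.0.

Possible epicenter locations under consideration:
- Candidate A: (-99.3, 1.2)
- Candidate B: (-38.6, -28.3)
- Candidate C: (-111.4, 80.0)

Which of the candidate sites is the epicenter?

For each candidate, compare |candidate − station| to the reported distance:
Candidate A: residuals A 17.4, B 60.1, C 41.1 → max 60.1 km
Candidate B: residuals A 0.0, B 0.0, C 0.0 → max 0.0 km
Candidate C: residuals A 60.8, B 95.2, C 8.7 → max 95.2 km
Only Candidate B has all residuals ≈ 0.

Candidate B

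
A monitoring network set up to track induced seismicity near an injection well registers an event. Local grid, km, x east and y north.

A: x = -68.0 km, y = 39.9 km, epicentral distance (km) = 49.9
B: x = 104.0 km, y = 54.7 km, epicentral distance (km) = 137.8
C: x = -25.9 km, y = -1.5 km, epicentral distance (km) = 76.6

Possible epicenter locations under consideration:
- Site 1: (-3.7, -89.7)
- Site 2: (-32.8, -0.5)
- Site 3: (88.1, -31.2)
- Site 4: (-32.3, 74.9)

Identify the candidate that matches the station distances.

For each candidate, compare |candidate − station| to the reported distance:
Site 1: residuals A 94.8, B 42.3, C 14.4 → max 94.8 km
Site 2: residuals A 3.7, B 9.7, C 69.6 → max 69.6 km
Site 3: residuals A 121.6, B 50.4, C 41.2 → max 121.6 km
Site 4: residuals A 0.1, B 0.0, C 0.1 → max 0.1 km
Only Site 4 has all residuals ≈ 0.

Site 4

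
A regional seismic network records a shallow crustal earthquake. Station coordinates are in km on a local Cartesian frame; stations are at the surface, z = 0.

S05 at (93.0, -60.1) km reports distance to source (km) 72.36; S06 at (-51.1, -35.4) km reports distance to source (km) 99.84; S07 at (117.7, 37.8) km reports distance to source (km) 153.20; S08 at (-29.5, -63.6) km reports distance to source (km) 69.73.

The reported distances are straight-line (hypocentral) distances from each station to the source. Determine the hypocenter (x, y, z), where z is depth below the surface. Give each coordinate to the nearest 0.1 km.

Each station gives a sphere (x−x_i)² + (y−y_i)² + z² = d_i² (stations at z=0).
Subtracting the S05 sphere from S06 and S07: z² cancels, leaving linear equations in x and y:
-288.2 x + 49.4 y = -13128.70
49.4 x + 195.8 y = -15213.15
Solving: x ≈ 30.900, y ≈ -85.493 km (keep extra digits for the depth step; rounded: 30.9, -85.5).
Then from the S05 sphere: z² = 72.36² − (x − 93.0)² − (y + 60.1)² with x = 30.900, y = -85.493, so z ≈ 27.106 ≈ 27.1 km.

(30.9, -85.5, 27.1)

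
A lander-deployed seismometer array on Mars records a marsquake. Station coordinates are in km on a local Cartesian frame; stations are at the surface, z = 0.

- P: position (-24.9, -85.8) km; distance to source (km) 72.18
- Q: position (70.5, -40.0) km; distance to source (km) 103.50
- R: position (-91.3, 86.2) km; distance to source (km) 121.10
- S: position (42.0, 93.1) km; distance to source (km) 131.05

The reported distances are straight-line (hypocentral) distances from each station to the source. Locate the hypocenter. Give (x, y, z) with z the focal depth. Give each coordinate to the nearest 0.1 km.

x ≈ -28.6 km, y ≈ -15.9 km, depth ≈ 17.6 km

Each station gives a sphere (x−x_i)² + (y−y_i)² + z² = d_i² (stations at z=0).
Subtracting the P sphere from Q and R: z² cancels, leaving linear equations in x and y:
190.8 x + 91.6 y = -6913.70
-132.8 x + 344.0 y = -1670.78
Solving: x ≈ -28.603, y ≈ -15.899 km (keep extra digits for the depth step; rounded: -28.6, -15.9).
Then from the P sphere: z² = 72.18² − (x + 24.9)² − (y + 85.8)² with x = -28.603, y = -15.899, so z ≈ 17.609 ≈ 17.6 km.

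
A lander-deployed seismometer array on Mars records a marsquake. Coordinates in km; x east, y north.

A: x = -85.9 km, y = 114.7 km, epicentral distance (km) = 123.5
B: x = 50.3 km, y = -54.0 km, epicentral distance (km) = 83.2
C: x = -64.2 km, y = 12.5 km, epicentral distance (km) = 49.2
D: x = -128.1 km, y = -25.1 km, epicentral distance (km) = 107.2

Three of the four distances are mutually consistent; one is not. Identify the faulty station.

Solve using three stations at a time. Using B, C, D (subtract circle equations pairwise → linear system) gives (x, y) ≈ (-21.7, -12.2).
Distances from that point to each station vs reported:
  A: calculated 142.3 vs reported 123.5 → residual 18.8 km
  B: calculated 83.2 vs reported 83.2 → residual 0.0 km
  C: calculated 49.2 vs reported 49.2 → residual 0.0 km
  D: calculated 107.2 vs reported 107.2 → residual 0.0 km
B, C, D are mutually consistent (residuals ≈ 0); A is off by 18.8 km.

A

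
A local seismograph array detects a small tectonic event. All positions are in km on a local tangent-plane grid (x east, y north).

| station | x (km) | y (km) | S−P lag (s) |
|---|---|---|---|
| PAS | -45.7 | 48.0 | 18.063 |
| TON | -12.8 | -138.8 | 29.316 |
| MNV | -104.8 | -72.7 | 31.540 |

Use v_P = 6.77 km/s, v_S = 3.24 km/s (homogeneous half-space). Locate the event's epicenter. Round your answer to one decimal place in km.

Distance from S−P lag: d = Δt · v_P v_S / (v_P − v_S) = Δt · (6.77·3.24)/(6.77−3.24) ≈ 6.2138·Δt.
So d_PAS = 112.24, d_TON = 182.16, d_MNV = 195.98 km.
Circle about each station: (x + 45.7)² + (y − 48.0)² = 112.24²; (x + 12.8)² + (y + 138.8)² = 182.16²; (x + 104.8)² + (y + 72.7)² = 195.98².
Subtracting pairs of circle equations eliminates x²+y² and gives linear equations (the radical axes):
65.8 x − 373.6 y = -5547.66
-118.2 x − 241.4 y = -13934.50
Solving the 2×2 system: x ≈ 64.4, y ≈ 26.2 km.
Check against PAS (with the unrounded x, y): √((x + 45.7)²+(y − 48.0)²) = 112.24 ≈ 112.24 km. ✓

64.4 km east, 26.2 km north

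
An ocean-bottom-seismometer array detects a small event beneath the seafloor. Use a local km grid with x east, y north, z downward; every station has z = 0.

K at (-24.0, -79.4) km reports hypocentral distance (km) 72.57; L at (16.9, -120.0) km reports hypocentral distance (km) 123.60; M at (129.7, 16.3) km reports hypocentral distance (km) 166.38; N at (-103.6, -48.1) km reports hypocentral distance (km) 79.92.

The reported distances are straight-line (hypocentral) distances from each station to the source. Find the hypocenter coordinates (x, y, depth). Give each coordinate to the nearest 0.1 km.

x ≈ -34.8 km, y ≈ -7.9 km, depth ≈ 6.1 km

Each station gives a sphere (x−x_i)² + (y−y_i)² + z² = d_i² (stations at z=0).
Subtracting the K sphere from L and M: z² cancels, leaving linear equations in x and y:
81.8 x − 81.2 y = -2205.31
307.4 x + 191.4 y = -12208.48
Solving: x ≈ -34.798, y ≈ -7.897 km (keep extra digits for the depth step; rounded: -34.8, -7.9).
Then from the K sphere: z² = 72.57² − (x + 24.0)² − (y + 79.4)² with x = -34.798, y = -7.897, so z ≈ 6.093 ≈ 6.1 km.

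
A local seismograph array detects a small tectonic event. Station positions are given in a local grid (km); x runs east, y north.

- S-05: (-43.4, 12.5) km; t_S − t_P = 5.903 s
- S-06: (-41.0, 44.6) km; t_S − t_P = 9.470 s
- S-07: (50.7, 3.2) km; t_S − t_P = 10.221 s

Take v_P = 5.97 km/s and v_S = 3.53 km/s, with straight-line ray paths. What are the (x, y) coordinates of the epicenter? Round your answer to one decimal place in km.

Distance from S−P lag: d = Δt · v_P v_S / (v_P − v_S) = Δt · (5.97·3.53)/(5.97−3.53) ≈ 8.6369·Δt.
So d_S-05 = 50.98, d_S-06 = 81.79, d_S-07 = 88.28 km.
Circle about each station: (x + 43.4)² + (y − 12.5)² = 50.98²; (x + 41.0)² + (y − 44.6)² = 81.79²; (x − 50.7)² + (y − 3.2)² = 88.28².
Subtracting the S-05 equation from the S-06 and S-07 equations removes the quadratic terms:
4.8 x + 64.2 y = -2460.29
188.2 x − 18.6 y = -4653.48
Solving the 2×2 system: x ≈ -28.3, y ≈ -36.2 km.

-28.3 km east, -36.2 km north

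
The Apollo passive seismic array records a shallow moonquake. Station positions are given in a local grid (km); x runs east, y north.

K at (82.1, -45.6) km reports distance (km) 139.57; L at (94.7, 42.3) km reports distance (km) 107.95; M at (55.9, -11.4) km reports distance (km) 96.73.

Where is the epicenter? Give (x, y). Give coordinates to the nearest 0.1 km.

(-12.2, 57.3)

Circle about each station: (x − 82.1)² + (y + 45.6)² = 139.57²; (x − 94.7)² + (y − 42.3)² = 107.95²; (x − 55.9)² + (y + 11.4)² = 96.73².
Subtracting pairs of circle equations eliminates x²+y² and gives linear equations (the radical axes):
25.2 x + 175.8 y = 9764.19
-52.4 x + 68.4 y = 4558.09
Solving the 2×2 system: x ≈ -12.2, y ≈ 57.3 km.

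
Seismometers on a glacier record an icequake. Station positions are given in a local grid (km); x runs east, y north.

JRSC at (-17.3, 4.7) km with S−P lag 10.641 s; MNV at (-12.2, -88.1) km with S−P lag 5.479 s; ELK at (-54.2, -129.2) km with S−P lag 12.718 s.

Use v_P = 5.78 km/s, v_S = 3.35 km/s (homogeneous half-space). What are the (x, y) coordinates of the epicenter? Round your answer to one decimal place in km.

x ≈ 26.5 km, y ≈ -67.9 km

Distance from S−P lag: d = Δt · v_P v_S / (v_P − v_S) = Δt · (5.78·3.35)/(5.78−3.35) ≈ 7.9683·Δt.
So d_JRSC = 84.79, d_MNV = 43.66, d_ELK = 101.34 km.
Circle about each station: (x + 17.3)² + (y − 4.7)² = 84.79²; (x + 12.2)² + (y + 88.1)² = 43.66²; (x + 54.2)² + (y + 129.2)² = 101.34².
Subtracting the JRSC equation from the MNV and ELK equations removes the quadratic terms:
10.2 x − 185.6 y = 12872.22
-73.8 x − 267.8 y = 16228.45
Solving the 2×2 system: x ≈ 26.5, y ≈ -67.9 km.
Check against JRSC (with the unrounded x, y): √((x + 17.3)²+(y − 4.7)²) = 84.78 ≈ 84.79 km. ✓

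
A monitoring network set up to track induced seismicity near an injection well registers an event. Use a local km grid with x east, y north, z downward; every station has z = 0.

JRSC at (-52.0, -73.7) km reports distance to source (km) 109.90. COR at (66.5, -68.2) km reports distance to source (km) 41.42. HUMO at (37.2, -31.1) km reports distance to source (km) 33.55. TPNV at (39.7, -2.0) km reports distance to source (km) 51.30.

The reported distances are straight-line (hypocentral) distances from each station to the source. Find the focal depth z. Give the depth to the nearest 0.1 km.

Each station gives a sphere (x−x_i)² + (y−y_i)² + z² = d_i² (stations at z=0).
Subtracting the JRSC sphere from COR and HUMO: z² cancels, leaving linear equations in x and y:
237.0 x + 11.0 y = 11300.19
178.4 x + 85.2 y = 5167.77
Solving: x ≈ 49.695, y ≈ -43.401 km (keep extra digits for the depth step; rounded: 49.7, -43.4).
Then from the JRSC sphere: z² = 109.90² − (x + 52.0)² − (y + 73.7)² with x = 49.695, y = -43.401, so z ≈ 28.603 ≈ 28.6 km.

z ≈ 28.6 km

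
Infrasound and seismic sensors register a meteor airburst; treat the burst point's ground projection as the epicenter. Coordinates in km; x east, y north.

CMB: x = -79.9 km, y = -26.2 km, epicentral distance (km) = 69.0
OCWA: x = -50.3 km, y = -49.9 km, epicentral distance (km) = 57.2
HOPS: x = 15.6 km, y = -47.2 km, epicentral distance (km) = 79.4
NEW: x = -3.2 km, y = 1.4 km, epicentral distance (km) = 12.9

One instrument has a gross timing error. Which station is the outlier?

HOPS

Solve using three stations at a time. Using CMB, OCWA, NEW (subtract circle equations pairwise → linear system) gives (x, y) ≈ (-14.0, -5.7).
Distances from that point to each station vs reported:
  CMB: calculated 69.0 vs reported 69.0 → residual 0.0 km
  OCWA: calculated 57.2 vs reported 57.2 → residual 0.0 km
  HOPS: calculated 51.0 vs reported 79.4 → residual 28.4 km
  NEW: calculated 12.9 vs reported 12.9 → residual 0.0 km
CMB, OCWA, NEW are mutually consistent (residuals ≈ 0); HOPS is off by 28.4 km.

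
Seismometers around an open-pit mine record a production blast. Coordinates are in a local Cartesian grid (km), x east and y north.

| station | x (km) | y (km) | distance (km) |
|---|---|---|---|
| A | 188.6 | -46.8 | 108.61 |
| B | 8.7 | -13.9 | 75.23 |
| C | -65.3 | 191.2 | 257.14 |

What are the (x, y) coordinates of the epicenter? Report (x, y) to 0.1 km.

83.8 km east, -18.3 km north

Circle about each station: (x − 188.6)² + (y + 46.8)² = 108.61²; (x − 8.7)² + (y + 13.9)² = 75.23²; (x + 65.3)² + (y − 191.2)² = 257.14².
Subtracting pairs of circle equations eliminates x²+y² and gives linear equations (the radical axes):
-359.8 x + 65.8 y = -31354.72
-507.8 x + 476.0 y = -51263.52
Solving the 2×2 system: x ≈ 83.8, y ≈ -18.3 km.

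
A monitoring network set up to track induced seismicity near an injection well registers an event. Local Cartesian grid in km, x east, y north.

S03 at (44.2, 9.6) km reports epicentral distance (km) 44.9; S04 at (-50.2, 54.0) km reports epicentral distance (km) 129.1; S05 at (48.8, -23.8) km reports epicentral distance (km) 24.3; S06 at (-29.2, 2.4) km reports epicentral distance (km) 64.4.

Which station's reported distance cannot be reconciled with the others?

Solve using three stations at a time. Using S03, S05, S06 (subtract circle equations pairwise → linear system) gives (x, y) ≈ (25.7, -31.3).
Distances from that point to each station vs reported:
  S03: calculated 44.9 vs reported 44.9 → residual 0.0 km
  S04: calculated 114.2 vs reported 129.1 → residual 14.9 km
  S05: calculated 24.3 vs reported 24.3 → residual 0.0 km
  S06: calculated 64.4 vs reported 64.4 → residual 0.0 km
S03, S05, S06 are mutually consistent (residuals ≈ 0); S04 is off by 14.9 km.

S04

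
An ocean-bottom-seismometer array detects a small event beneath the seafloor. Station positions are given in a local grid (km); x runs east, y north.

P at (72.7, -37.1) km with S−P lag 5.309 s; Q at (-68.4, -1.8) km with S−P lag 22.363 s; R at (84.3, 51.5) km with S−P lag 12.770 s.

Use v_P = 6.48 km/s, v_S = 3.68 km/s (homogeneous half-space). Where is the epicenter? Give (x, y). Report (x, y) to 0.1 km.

Distance from S−P lag: d = Δt · v_P v_S / (v_P − v_S) = Δt · (6.48·3.68)/(6.48−3.68) ≈ 8.5166·Δt.
So d_P = 45.21, d_Q = 190.46, d_R = 108.76 km.
Circle about each station: (x − 72.7)² + (y + 37.1)² = 45.21²; (x + 68.4)² + (y + 1.8)² = 190.46²; (x − 84.3)² + (y − 51.5)² = 108.76².
Subtracting pairs of circle equations eliminates x²+y² and gives linear equations (the radical axes):
-282.2 x + 70.6 y = -36210.97
23.2 x + 177.2 y = -6687.75
Solving the 2×2 system: x ≈ 115.1, y ≈ -52.8 km.

115.1 km east, -52.8 km north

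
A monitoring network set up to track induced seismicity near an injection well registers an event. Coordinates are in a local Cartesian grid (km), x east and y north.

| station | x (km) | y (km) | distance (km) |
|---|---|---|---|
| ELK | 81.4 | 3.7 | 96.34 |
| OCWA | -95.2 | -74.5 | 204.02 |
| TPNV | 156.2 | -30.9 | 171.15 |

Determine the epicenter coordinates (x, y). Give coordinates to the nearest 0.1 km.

31.0 km east, 85.8 km north

Circle about each station: (x − 81.4)² + (y − 3.7)² = 96.34²; (x + 95.2)² + (y + 74.5)² = 204.02²; (x − 156.2)² + (y + 30.9)² = 171.15².
Subtracting the ELK equation from the OCWA and TPNV equations removes the quadratic terms:
-353.2 x − 156.4 y = -24369.12
149.6 x − 69.2 y = -1297.33
Solving the 2×2 system: x ≈ 31.0, y ≈ 85.8 km.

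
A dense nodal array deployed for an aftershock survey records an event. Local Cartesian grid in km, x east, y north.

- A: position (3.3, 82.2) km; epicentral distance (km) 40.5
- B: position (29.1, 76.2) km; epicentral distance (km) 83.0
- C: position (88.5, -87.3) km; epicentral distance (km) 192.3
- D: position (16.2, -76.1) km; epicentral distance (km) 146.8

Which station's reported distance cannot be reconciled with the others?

Solve using three stations at a time. Using A, C, D (subtract circle equations pairwise → linear system) gives (x, y) ≈ (-32.0, 62.5).
Distances from that point to each station vs reported:
  A: calculated 40.4 vs reported 40.5 → residual 0.1 km
  B: calculated 62.6 vs reported 83.0 → residual 20.4 km
  C: calculated 192.3 vs reported 192.3 → residual 0.0 km
  D: calculated 146.8 vs reported 146.8 → residual 0.0 km
A, C, D are mutually consistent (residuals ≈ 0); B is off by 20.4 km.

B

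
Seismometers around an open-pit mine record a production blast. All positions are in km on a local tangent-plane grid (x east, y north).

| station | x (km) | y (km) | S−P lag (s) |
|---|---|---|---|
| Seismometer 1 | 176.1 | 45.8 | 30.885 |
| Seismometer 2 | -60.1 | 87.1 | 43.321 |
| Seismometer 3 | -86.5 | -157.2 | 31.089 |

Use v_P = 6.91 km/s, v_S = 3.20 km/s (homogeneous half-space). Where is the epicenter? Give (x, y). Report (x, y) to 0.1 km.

94.9 km east, -119.4 km north

Distance from S−P lag: d = Δt · v_P v_S / (v_P − v_S) = Δt · (6.91·3.20)/(6.91−3.20) ≈ 5.9601·Δt.
So d_Seismometer 1 = 184.08, d_Seismometer 2 = 258.20, d_Seismometer 3 = 185.29 km.
Circle about each station: (x − 176.1)² + (y − 45.8)² = 184.08²; (x + 60.1)² + (y − 87.1)² = 258.20²; (x + 86.5)² + (y + 157.2)² = 185.29².
Subtracting pairs of circle equations eliminates x²+y² and gives linear equations (the radical axes):
-472.4 x + 82.6 y = -54692.22
-525.2 x − 406.0 y = -1361.70
Solving the 2×2 system: x ≈ 94.9, y ≈ -119.4 km.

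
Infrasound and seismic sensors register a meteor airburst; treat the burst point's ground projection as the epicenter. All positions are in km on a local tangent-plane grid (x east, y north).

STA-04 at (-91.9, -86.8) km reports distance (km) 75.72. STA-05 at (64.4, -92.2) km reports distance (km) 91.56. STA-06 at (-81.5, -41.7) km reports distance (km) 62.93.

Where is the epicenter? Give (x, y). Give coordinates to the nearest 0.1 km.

Circle about each station: (x + 91.9)² + (y + 86.8)² = 75.72²; (x − 64.4)² + (y + 92.2)² = 91.56²; (x + 81.5)² + (y + 41.7)² = 62.93².
Subtracting pairs of circle equations eliminates x²+y² and gives linear equations (the radical axes):
312.6 x − 10.8 y = -5981.37
20.8 x + 90.2 y = -5825.38
Solving the 2×2 system: x ≈ -21.2, y ≈ -59.7 km.

(-21.2, -59.7)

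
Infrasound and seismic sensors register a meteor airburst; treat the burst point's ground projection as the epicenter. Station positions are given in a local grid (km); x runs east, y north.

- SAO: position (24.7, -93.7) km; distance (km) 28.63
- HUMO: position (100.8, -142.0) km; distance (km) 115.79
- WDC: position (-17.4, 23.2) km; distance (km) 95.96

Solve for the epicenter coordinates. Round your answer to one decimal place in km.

(11.5, -68.3)

Circle about each station: (x − 24.7)² + (y + 93.7)² = 28.63²; (x − 100.8)² + (y + 142.0)² = 115.79²; (x + 17.4)² + (y − 23.2)² = 95.96².
Subtracting the SAO equation from the HUMO and WDC equations removes the quadratic terms:
152.2 x − 96.6 y = 8347.21
-84.2 x + 233.8 y = -16937.42
Solving the 2×2 system: x ≈ 11.5, y ≈ -68.3 km.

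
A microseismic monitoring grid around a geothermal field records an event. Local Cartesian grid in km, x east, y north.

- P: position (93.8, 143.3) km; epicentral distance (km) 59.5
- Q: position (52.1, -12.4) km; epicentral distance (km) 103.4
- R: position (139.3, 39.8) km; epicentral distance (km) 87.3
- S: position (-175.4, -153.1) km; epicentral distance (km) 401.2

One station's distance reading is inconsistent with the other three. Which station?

Solve using three stations at a time. Using P, Q, R (subtract circle equations pairwise → linear system) gives (x, y) ≈ (67.7, 89.8).
Distances from that point to each station vs reported:
  P: calculated 59.5 vs reported 59.5 → residual 0.0 km
  Q: calculated 103.4 vs reported 103.4 → residual 0.0 km
  R: calculated 87.3 vs reported 87.3 → residual 0.0 km
  S: calculated 343.7 vs reported 401.2 → residual 57.5 km
P, Q, R are mutually consistent (residuals ≈ 0); S is off by 57.5 km.

S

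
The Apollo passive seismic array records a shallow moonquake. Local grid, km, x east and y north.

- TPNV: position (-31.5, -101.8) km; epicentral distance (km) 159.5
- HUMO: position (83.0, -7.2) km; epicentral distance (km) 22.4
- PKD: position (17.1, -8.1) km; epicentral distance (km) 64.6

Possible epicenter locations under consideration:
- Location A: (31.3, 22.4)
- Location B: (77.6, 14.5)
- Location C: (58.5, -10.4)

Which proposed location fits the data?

For each candidate, compare |candidate − station| to the reported distance:
Location A: residuals TPNV 20.3, HUMO 37.2, PKD 31.0 → max 37.2 km
Location B: residuals TPNV 0.0, HUMO 0.0, PKD 0.0 → max 0.0 km
Location C: residuals TPNV 31.2, HUMO 2.3, PKD 23.1 → max 31.2 km
Only Location B has all residuals ≈ 0.

Location B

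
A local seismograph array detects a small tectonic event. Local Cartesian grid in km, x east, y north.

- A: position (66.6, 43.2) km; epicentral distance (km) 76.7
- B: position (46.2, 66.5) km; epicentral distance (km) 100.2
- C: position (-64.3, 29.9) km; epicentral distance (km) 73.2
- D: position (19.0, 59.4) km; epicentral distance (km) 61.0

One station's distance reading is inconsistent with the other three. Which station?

Solve using three stations at a time. Using A, C, D (subtract circle equations pairwise → linear system) gives (x, y) ≈ (2.8, 0.5).
Distances from that point to each station vs reported:
  A: calculated 76.8 vs reported 76.7 → residual 0.1 km
  B: calculated 79.0 vs reported 100.2 → residual 21.2 km
  C: calculated 73.3 vs reported 73.2 → residual 0.1 km
  D: calculated 61.1 vs reported 61.0 → residual 0.1 km
A, C, D are mutually consistent (residuals ≈ 0); B is off by 21.2 km.

B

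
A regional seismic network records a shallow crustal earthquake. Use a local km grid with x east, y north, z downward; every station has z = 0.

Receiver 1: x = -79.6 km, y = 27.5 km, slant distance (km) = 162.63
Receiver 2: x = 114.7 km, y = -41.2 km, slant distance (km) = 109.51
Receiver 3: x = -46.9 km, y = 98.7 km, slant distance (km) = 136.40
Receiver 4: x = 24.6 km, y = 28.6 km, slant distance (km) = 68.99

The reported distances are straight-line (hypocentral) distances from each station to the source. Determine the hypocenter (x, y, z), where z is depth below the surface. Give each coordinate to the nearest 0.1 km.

(76.3, 54.1, 37.9)

Each station gives a sphere (x−x_i)² + (y−y_i)² + z² = d_i² (stations at z=0).
Subtracting the Receiver 1 sphere from Receiver 2 and Receiver 3: z² cancels, leaving linear equations in x and y:
388.6 x − 137.4 y = 22217.20
65.4 x + 142.4 y = 12692.45
Solving: x ≈ 76.298, y ≈ 54.091 km (keep extra digits for the depth step; rounded: 76.3, 54.1).
Then from the Receiver 1 sphere: z² = 162.63² − (x + 79.6)² − (y − 27.5)² with x = 76.298, y = 54.091, so z ≈ 37.911 ≈ 37.9 km.
Check against Receiver 4 (with the unrounded solution): distance 68.99 ≈ 68.99 km. ✓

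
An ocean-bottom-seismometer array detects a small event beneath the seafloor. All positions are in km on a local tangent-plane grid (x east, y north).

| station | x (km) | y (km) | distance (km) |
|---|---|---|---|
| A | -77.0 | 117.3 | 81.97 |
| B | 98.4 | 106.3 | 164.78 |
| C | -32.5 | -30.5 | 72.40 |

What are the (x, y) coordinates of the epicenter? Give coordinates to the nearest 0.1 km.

Circle about each station: (x + 77.0)² + (y − 117.3)² = 81.97²; (x − 98.4)² + (y − 106.3)² = 164.78²; (x + 32.5)² + (y + 30.5)² = 72.40².
Subtracting pairs of circle equations eliminates x²+y² and gives linear equations (the radical axes):
350.8 x − 22.0 y = -19139.41
89.0 x − 295.6 y = -16224.47
Solving the 2×2 system: x ≈ -52.1, y ≈ 39.2 km.

(-52.1, 39.2)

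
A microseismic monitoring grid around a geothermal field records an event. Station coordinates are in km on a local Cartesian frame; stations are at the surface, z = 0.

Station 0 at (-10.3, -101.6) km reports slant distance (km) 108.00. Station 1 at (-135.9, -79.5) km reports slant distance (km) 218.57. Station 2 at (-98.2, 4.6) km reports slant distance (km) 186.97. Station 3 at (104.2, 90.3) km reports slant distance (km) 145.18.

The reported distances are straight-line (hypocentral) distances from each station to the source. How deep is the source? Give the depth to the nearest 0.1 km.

Each station gives a sphere (x−x_i)² + (y−y_i)² + z² = d_i² (stations at z=0).
Subtracting the Station 0 sphere from Station 1 and Station 2: z² cancels, leaving linear equations in x and y:
-251.2 x + 44.2 y = -21748.43
-175.8 x + 212.4 y = -24058.03
Solving: x ≈ 78.009, y ≈ -48.701 km (keep extra digits for the depth step; rounded: 78.0, -48.7).
Then from the Station 0 sphere: z² = 108.00² − (x + 10.3)² − (y + 101.6)² with x = 78.009, y = -48.701, so z ≈ 32.668 ≈ 32.7 km.

32.7 km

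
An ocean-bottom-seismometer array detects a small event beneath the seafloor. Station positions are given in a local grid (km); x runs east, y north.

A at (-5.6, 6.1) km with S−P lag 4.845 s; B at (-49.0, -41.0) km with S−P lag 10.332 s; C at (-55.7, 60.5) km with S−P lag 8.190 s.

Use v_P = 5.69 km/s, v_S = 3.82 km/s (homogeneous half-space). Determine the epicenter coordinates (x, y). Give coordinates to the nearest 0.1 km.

Distance from S−P lag: d = Δt · v_P v_S / (v_P − v_S) = Δt · (5.69·3.82)/(5.69−3.82) ≈ 11.6234·Δt.
So d_A = 56.32, d_B = 120.09, d_C = 95.20 km.
Circle about each station: (x + 5.6)² + (y − 6.1)² = 56.32²; (x + 49.0)² + (y + 41.0)² = 120.09²; (x + 55.7)² + (y − 60.5)² = 95.20².
Subtracting the A equation from the B and C equations removes the quadratic terms:
-86.8 x − 94.2 y = -7236.24
-100.2 x + 108.8 y = 803.07
Solving the 2×2 system: x ≈ 37.7, y ≈ 42.1 km.

(37.7, 42.1)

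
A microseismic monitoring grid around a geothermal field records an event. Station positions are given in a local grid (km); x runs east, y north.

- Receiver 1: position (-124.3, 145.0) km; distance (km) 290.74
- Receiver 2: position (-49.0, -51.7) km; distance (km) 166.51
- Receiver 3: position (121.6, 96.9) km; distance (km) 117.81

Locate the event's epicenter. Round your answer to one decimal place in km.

Circle about each station: (x + 124.3)² + (y − 145.0)² = 290.74²; (x + 49.0)² + (y + 51.7)² = 166.51²; (x − 121.6)² + (y − 96.9)² = 117.81².
Subtracting pairs of circle equations eliminates x²+y² and gives linear equations (the radical axes):
150.6 x − 393.4 y = 25402.57
491.8 x − 96.2 y = 58351.23
Solving the 2×2 system: x ≈ 114.6, y ≈ -20.7 km.

114.6 km east, -20.7 km north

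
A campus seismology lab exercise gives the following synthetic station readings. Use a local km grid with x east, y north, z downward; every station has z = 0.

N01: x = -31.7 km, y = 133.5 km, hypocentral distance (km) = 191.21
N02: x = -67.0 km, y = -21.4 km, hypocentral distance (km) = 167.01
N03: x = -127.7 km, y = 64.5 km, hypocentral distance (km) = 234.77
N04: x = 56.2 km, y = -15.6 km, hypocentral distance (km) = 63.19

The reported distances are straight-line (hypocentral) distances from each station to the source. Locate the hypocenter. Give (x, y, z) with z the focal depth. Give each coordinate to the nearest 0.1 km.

x ≈ 90.9 km, y ≈ -3.9 km, depth ≈ 51.5 km

Each station gives a sphere (x−x_i)² + (y−y_i)² + z² = d_i² (stations at z=0).
Subtracting the N01 sphere from N02 and N03: z² cancels, leaving linear equations in x and y:
-70.6 x − 309.8 y = -5211.26
-192.0 x − 138.0 y = -16915.29
Solving: x ≈ 90.899, y ≈ -3.894 km (keep extra digits for the depth step; rounded: 90.9, -3.9).
Then from the N01 sphere: z² = 191.21² − (x + 31.7)² − (y − 133.5)² with x = 90.899, y = -3.894, so z ≈ 51.513 ≈ 51.5 km.
Check against N04 (with the unrounded solution): distance 63.20 ≈ 63.19 km. ✓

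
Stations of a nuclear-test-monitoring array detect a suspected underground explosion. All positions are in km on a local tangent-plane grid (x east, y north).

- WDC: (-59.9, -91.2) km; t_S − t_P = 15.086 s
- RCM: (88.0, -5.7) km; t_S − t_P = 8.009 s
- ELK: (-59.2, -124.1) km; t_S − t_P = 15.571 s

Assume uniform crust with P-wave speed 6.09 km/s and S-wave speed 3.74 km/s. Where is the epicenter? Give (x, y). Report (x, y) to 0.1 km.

(86.1, -83.3)

Distance from S−P lag: d = Δt · v_P v_S / (v_P − v_S) = Δt · (6.09·3.74)/(6.09−3.74) ≈ 9.6922·Δt.
So d_WDC = 146.22, d_RCM = 77.62, d_ELK = 150.92 km.
Circle about each station: (x + 59.9)² + (y + 91.2)² = 146.22²; (x − 88.0)² + (y + 5.7)² = 77.62²; (x + 59.2)² + (y + 124.1)² = 150.92².
Subtracting pairs of circle equations eliminates x²+y² and gives linear equations (the radical axes):
295.8 x + 171.0 y = 11226.46
1.4 x − 65.8 y = 5603.44
Solving the 2×2 system: x ≈ 86.1, y ≈ -83.3 km.
Check against WDC (with the unrounded x, y): √((x + 59.9)²+(y + 91.2)²) = 146.24 ≈ 146.22 km. ✓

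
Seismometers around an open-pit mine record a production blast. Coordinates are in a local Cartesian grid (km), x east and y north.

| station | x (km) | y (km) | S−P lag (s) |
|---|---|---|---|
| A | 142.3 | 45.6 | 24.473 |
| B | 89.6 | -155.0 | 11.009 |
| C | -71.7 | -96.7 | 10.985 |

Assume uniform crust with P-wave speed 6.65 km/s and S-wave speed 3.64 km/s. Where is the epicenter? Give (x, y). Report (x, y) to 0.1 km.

x ≈ 16.2 km, y ≈ -105.5 km

Distance from S−P lag: d = Δt · v_P v_S / (v_P − v_S) = Δt · (6.65·3.64)/(6.65−3.64) ≈ 8.0419·Δt.
So d_A = 196.81, d_B = 88.53, d_C = 88.34 km.
Circle about each station: (x − 142.3)² + (y − 45.6)² = 196.81²; (x − 89.6)² + (y + 155.0)² = 88.53²; (x + 71.7)² + (y + 96.7)² = 88.34².
Subtracting pairs of circle equations eliminates x²+y² and gives linear equations (the radical axes):
-105.4 x − 401.2 y = 40621.13
-428.0 x − 284.6 y = 23093.35
Solving the 2×2 system: x ≈ 16.2, y ≈ -105.5 km.
Check against A (with the unrounded x, y): √((x − 142.3)²+(y − 45.6)²) = 196.81 ≈ 196.81 km. ✓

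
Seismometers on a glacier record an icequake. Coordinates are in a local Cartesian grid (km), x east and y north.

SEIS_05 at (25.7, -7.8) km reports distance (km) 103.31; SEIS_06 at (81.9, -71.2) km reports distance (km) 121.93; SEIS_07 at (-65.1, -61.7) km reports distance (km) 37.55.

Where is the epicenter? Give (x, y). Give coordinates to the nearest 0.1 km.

Circle about each station: (x − 25.7)² + (y + 7.8)² = 103.31²; (x − 81.9)² + (y + 71.2)² = 121.93²; (x + 65.1)² + (y + 61.7)² = 37.55².
Subtracting pairs of circle equations eliminates x²+y² and gives linear equations (the radical axes):
112.4 x − 126.8 y = 6861.75
-181.6 x − 107.8 y = 16586.52
Solving the 2×2 system: x ≈ -38.8, y ≈ -88.5 km.

(-38.8, -88.5)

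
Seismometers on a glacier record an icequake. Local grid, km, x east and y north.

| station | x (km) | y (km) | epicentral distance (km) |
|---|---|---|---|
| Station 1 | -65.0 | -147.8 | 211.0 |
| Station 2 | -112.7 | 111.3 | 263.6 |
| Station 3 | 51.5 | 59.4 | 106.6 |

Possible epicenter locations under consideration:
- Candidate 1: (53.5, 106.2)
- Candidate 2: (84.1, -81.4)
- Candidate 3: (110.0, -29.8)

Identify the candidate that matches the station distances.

Candidate 3

For each candidate, compare |candidate − station| to the reported distance:
Candidate 1: residuals Station 1 69.3, Station 2 97.3, Station 3 59.8 → max 97.3 km
Candidate 2: residuals Station 1 47.8, Station 2 11.8, Station 3 37.9 → max 47.8 km
Candidate 3: residuals Station 1 0.1, Station 2 0.0, Station 3 0.1 → max 0.1 km
Only Candidate 3 has all residuals ≈ 0.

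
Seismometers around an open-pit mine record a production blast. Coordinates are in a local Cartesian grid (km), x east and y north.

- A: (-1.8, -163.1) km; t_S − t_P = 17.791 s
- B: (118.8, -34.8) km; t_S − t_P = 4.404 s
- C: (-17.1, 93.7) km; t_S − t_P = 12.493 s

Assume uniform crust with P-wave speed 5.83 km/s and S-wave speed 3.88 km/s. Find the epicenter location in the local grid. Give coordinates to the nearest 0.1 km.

x ≈ 104.0 km, y ≈ 14.1 km

Distance from S−P lag: d = Δt · v_P v_S / (v_P − v_S) = Δt · (5.83·3.88)/(5.83−3.88) ≈ 11.6002·Δt.
So d_A = 206.38, d_B = 51.09, d_C = 144.92 km.
Circle about each station: (x + 1.8)² + (y + 163.1)² = 206.38²; (x − 118.8)² + (y + 34.8)² = 51.09²; (x + 17.1)² + (y − 93.7)² = 144.92².
Subtracting the A equation from the B and C equations removes the quadratic terms:
241.2 x + 256.6 y = 28702.15
-30.6 x + 513.6 y = 4058.15
Solving the 2×2 system: x ≈ 104.0, y ≈ 14.1 km.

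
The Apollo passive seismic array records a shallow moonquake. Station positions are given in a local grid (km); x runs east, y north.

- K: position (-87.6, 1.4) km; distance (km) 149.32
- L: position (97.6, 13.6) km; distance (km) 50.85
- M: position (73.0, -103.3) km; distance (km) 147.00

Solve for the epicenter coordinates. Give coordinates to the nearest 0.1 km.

Circle about each station: (x + 87.6)² + (y − 1.4)² = 149.32²; (x − 97.6)² + (y − 13.6)² = 50.85²; (x − 73.0)² + (y + 103.3)² = 147.00².
Subtracting pairs of circle equations eliminates x²+y² and gives linear equations (the radical axes):
370.4 x + 24.4 y = 21745.74
321.2 x − 209.4 y = 9011.63
Solving the 2×2 system: x ≈ 55.9, y ≈ 42.7 km.

(55.9, 42.7)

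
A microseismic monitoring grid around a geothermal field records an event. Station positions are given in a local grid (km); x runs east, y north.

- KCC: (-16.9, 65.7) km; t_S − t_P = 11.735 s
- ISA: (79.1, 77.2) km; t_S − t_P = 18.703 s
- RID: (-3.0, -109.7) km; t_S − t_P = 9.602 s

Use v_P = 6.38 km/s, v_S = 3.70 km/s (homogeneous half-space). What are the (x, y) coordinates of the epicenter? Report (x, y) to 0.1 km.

-41.9 km east, -34.6 km north

Distance from S−P lag: d = Δt · v_P v_S / (v_P − v_S) = Δt · (6.38·3.70)/(6.38−3.70) ≈ 8.8082·Δt.
So d_KCC = 103.36, d_ISA = 164.74, d_RID = 84.58 km.
Circle about each station: (x + 16.9)² + (y − 65.7)² = 103.36²; (x − 79.1)² + (y − 77.2)² = 164.74²; (x + 3.0)² + (y + 109.7)² = 84.58².
Subtracting the KCC equation from the ISA and RID equations removes the quadratic terms:
192.0 x + 23.0 y = -8841.43
27.8 x − 350.8 y = 10970.50
Solving the 2×2 system: x ≈ -41.9, y ≈ -34.6 km.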